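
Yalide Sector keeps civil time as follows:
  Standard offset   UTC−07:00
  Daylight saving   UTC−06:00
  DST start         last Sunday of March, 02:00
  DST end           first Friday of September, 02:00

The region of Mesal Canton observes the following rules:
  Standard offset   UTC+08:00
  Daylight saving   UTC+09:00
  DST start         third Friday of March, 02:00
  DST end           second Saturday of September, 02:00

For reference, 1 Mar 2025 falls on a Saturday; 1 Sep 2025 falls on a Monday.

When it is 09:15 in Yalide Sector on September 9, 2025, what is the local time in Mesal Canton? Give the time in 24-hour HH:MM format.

1 March 2025 is a Saturday, so Sundays fall on 2, 9, 16, 23, 30; the last is March 30.
1 September 2025 is a Monday, so the first Friday is September 5.
Daylight saving runs 30 March – 5 September; September 9, 2025 is outside that window, so Yalide Sector is on standard time at UTC−07:00.
09:15 Yalide Sector + 7h = 16:15 UTC.
1 March 2025 is a Saturday, so the first Friday is March 7 and the third is March 21.
1 September 2025 is a Monday, so the first Saturday is September 6 and the second is September 13.
At the standard offset (UTC+08:00), 16:15 UTC + 8h = 00:15 Mesal Canton standard time (rolling into the next day, 10 September 2025).
The standard-time date in Mesal Canton, September 10, 2025, falls between 21 March and 13 September, so daylight saving is in effect and Mesal Canton is at UTC+09:00.
16:15 UTC + 9h = 01:15 Mesal Canton (rolling into the next day, 10 September 2025).

01:15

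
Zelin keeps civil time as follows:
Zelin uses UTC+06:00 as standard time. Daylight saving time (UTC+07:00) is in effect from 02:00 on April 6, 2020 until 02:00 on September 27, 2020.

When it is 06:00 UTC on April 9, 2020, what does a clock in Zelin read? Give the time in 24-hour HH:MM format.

At the standard offset (UTC+06:00), 06:00 UTC + 6h = 12:00 Zelin standard time.
The standard-time date in Zelin, April 9, 2020, falls between 6 April and 27 September, so daylight saving is in effect and Zelin is at UTC+07:00.
06:00 UTC + 7h = 13:00 local.

13:00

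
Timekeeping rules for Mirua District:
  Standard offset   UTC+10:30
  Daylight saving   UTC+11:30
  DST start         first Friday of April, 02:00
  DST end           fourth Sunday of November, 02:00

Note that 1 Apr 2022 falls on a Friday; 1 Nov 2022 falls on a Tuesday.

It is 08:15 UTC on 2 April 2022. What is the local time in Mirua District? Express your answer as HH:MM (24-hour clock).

1 April 2022 is a Friday, so the first Friday is April 1.
1 November 2022 is a Tuesday, so the first Sunday is November 6 and the fourth is November 27.
At the standard offset (UTC+10:30), 08:15 UTC + 10h30m = 18:45 Mirua District standard time.
Daylight saving runs 1 April – 27 November; the standard-time date in Mirua District, 2 April 2022, is inside that window, so Mirua District is at UTC+11:30.
08:15 UTC + 11h30m = 19:45 local.

19:45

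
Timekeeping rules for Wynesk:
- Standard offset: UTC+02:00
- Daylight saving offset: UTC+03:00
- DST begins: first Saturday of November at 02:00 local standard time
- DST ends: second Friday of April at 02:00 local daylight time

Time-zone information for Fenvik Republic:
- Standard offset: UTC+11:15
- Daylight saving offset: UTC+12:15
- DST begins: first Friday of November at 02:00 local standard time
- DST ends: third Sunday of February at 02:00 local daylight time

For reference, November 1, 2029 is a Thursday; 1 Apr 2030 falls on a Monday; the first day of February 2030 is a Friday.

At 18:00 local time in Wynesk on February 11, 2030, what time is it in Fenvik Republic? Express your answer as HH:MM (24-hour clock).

03:15

1 November 2029 is a Thursday, so the first Saturday is November 3.
1 April 2030 is a Monday, so the first Friday is April 5 and the second is April 12.
February 11, 2030 lies within the daylight-saving period (3 November 2029 – 12 April 2030), so Wynesk is on daylight time, UTC+03:00.
18:00 Wynesk − 3h = 15:00 UTC.
1 November 2029 is a Thursday, so the first Friday is November 2.
1 February 2030 is a Friday, so the first Sunday is February 3 and the third is February 17.
At the standard offset (UTC+11:15), 15:00 UTC + 11h15m = 02:15 Fenvik Republic standard time (rolling into the next day, 12 February 2030).
The standard-time date in Fenvik Republic, February 12, 2030, lies within the daylight-saving period (2 November 2029 – 17 February 2030), so Fenvik Republic is on daylight time, UTC+12:15.
15:00 UTC + 12h15m = 03:15 Fenvik Republic (rolling into the next day, 12 February 2030).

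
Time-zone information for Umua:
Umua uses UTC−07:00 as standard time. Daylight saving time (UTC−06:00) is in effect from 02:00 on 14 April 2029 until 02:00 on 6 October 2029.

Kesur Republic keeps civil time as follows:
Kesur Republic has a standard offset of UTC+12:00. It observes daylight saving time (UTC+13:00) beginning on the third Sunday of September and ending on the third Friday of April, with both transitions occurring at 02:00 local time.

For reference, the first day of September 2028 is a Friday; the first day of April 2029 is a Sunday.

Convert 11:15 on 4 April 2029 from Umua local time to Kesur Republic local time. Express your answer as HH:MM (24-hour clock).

07:15

Daylight saving runs 14 April – 6 October; 4 April 2029 is outside that window, so Umua is on standard time at UTC−07:00.
11:15 Umua + 7h = 18:15 UTC.
1 September 2028 is a Friday, so the first Sunday is September 3 and the third is September 17.
1 April 2029 is a Sunday, so the first Friday is April 6 and the third is April 20.
At the standard offset (UTC+12:00), 18:15 UTC + 12h = 06:15 Kesur Republic standard time (rolling into the next day, 5 April 2029).
Daylight saving runs 17 September 2028 – 20 April 2029; the standard-time date in Kesur Republic, 5 April 2029, is inside that window, so Kesur Republic is at UTC+13:00.
18:15 UTC + 13h = 07:15 Kesur Republic (rolling into the next day, 5 April 2029).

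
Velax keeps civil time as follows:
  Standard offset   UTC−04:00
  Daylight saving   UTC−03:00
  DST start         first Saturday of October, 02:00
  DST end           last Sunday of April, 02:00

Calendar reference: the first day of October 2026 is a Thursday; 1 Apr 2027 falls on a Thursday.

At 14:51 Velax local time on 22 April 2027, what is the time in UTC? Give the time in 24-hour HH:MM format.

1 October 2026 is a Thursday, so the first Saturday is October 3.
1 April 2027 is a Thursday, so Sundays fall on 4, 11, 18, 25; the last is April 25.
22 April 2027 lies within the daylight-saving period (3 October 2026 – 25 April 2027), so Velax is on daylight time, UTC−03:00.
14:51 local + 3h = 17:51 UTC.

17:51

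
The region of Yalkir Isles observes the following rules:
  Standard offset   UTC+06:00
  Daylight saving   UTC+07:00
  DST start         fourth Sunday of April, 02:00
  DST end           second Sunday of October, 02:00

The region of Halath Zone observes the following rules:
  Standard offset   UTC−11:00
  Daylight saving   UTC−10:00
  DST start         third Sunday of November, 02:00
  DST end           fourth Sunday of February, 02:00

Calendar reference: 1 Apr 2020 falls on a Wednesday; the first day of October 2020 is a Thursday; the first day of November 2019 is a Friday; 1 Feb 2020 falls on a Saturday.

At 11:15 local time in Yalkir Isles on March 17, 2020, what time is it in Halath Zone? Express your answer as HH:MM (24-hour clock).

18:15

1 April 2020 is a Wednesday, so the first Sunday is April 5 and the fourth is April 26.
1 October 2020 is a Thursday, so the first Sunday is October 4 and the second is October 11.
Daylight saving runs 26 April – 11 October; March 17, 2020 is outside that window, so Yalkir Isles is on standard time at UTC+06:00.
11:15 Yalkir Isles − 6h = 05:15 UTC.
1 November 2019 is a Friday, so the first Sunday is November 3 and the third is November 17.
1 February 2020 is a Saturday, so the first Sunday is February 2 and the fourth is February 23.
At the standard offset (UTC−11:00), 05:15 UTC − 11h = 18:15 Halath Zone standard time (rolling into the previous day, 16 March 2020).
Daylight saving runs 17 November 2019 – 23 February 2020; the standard-time date in Halath Zone, March 16, 2020, is outside that window, so Halath Zone is on standard time at UTC−11:00.
05:15 UTC − 11h = 18:15 Halath Zone (rolling into the previous day, 16 March 2020).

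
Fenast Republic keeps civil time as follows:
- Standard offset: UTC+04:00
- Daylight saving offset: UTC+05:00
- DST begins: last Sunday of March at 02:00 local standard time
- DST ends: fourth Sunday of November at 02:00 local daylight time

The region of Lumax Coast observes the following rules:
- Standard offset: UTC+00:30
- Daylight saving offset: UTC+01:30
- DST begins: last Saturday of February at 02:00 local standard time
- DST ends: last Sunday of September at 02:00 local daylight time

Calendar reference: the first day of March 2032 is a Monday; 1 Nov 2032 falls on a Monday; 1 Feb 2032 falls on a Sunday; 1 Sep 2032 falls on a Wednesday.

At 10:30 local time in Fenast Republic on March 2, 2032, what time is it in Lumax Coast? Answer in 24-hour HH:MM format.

08:00

1 March 2032 is a Monday, so Sundays fall on 7, 14, 21, 28; the last is March 28.
1 November 2032 is a Monday, so the first Sunday is November 7 and the fourth is November 28.
March 2, 2032 does not fall between 28 March and 28 November, so daylight saving is not in effect and Fenast Republic is at UTC+04:00.
10:30 Fenast Republic − 4h = 06:30 UTC.
1 February 2032 is a Sunday, so Saturdays fall on 7, 14, 21, 28; the last is February 28.
1 September 2032 is a Wednesday, so Sundays fall on 5, 12, 19, 26; the last is September 26.
At the standard offset (UTC+00:30), 06:30 UTC + 0h30m = 07:00 Lumax Coast standard time.
The standard-time date in Lumax Coast, March 2, 2032, falls between 28 February and 26 September, so daylight saving is in effect and Lumax Coast is at UTC+01:30.
06:30 UTC + 1h30m = 08:00 Lumax Coast.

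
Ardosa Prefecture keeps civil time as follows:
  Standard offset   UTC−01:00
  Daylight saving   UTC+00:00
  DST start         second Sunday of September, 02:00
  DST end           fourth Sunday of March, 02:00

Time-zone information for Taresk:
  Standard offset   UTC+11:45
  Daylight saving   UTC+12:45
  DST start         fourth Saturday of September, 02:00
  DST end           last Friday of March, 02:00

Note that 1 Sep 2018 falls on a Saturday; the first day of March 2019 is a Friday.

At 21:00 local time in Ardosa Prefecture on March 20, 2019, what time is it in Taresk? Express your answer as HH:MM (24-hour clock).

1 September 2018 is a Saturday, so the first Sunday is September 2 and the second is September 9.
1 March 2019 is a Friday, so the first Sunday is March 3 and the fourth is March 24.
Daylight saving runs 9 September 2018 – 24 March 2019; March 20, 2019 is inside that window, so Ardosa Prefecture is at UTC+00:00.
21:00 Ardosa Prefecture − 0h = 21:00 UTC.
1 September 2018 is a Saturday, so the first Saturday is September 1 and the fourth is September 22.
1 March 2019 is a Friday, so Fridays fall on 1, 8, 15, 22, 29; the last is March 29.
At the standard offset (UTC+11:45), 21:00 UTC + 11h45m = 08:45 Taresk standard time (rolling into the next day, 21 March 2019).
The standard-time date in Taresk, March 21, 2019, lies within the daylight-saving period (22 September 2018 – 29 March 2019), so Taresk is on daylight time, UTC+12:45.
21:00 UTC + 12h45m = 09:45 Taresk (rolling into the next day, 21 March 2019).

09:45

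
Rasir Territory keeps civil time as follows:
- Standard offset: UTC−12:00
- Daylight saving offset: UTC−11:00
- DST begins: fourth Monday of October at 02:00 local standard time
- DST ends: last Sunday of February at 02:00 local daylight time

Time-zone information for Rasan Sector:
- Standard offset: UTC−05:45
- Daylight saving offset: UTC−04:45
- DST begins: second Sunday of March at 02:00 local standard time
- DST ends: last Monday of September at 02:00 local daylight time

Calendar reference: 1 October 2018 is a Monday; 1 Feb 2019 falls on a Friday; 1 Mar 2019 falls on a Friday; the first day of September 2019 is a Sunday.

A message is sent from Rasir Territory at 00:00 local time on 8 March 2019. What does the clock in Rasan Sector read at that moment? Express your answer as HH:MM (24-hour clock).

06:15

1 October 2018 is a Monday, so the first Monday is October 1 and the fourth is October 22.
1 February 2019 is a Friday, so Sundays fall on 3, 10, 17, 24; the last is February 24.
8 March 2019 is outside the daylight-saving period (22 October 2018 – 24 February 2019), so Rasir Territory is on standard time, UTC−12:00.
00:00 Rasir Territory + 12h = 12:00 UTC.
1 March 2019 is a Friday, so the first Sunday is March 3 and the second is March 10.
1 September 2019 is a Sunday, so Mondays fall on 2, 9, 16, 23, 30; the last is September 30.
At the standard offset (UTC−05:45), 12:00 UTC − 5h45m = 06:15 Rasan Sector standard time.
The standard-time date in Rasan Sector, 8 March 2019, does not fall between 10 March and 30 September, so daylight saving is not in effect and Rasan Sector is at UTC−05:45.
12:00 UTC − 5h45m = 06:15 Rasan Sector.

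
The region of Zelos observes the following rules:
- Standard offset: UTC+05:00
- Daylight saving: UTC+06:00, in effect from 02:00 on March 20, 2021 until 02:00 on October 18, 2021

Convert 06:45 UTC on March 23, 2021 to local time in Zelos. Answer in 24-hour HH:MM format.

12:45

At the standard offset (UTC+05:00), 06:45 UTC + 5h = 11:45 Zelos standard time.
The standard-time date in Zelos, March 23, 2021, falls between 20 March and 18 October, so daylight saving is in effect and Zelos is at UTC+06:00.
06:45 UTC + 6h = 12:45 local.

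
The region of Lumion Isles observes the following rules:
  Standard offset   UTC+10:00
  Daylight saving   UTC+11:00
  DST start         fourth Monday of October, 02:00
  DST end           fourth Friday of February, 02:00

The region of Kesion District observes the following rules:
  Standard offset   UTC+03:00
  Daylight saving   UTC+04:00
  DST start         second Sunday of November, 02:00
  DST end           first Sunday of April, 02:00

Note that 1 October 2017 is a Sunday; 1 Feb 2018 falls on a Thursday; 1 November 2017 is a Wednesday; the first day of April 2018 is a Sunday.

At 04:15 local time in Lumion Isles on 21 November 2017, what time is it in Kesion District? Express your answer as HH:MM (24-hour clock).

21:15

1 October 2017 is a Sunday, so the first Monday is October 2 and the fourth is October 23.
1 February 2018 is a Thursday, so the first Friday is February 2 and the fourth is February 23.
21 November 2017 falls between 23 October 2017 and 23 February 2018, so daylight saving is in effect and Lumion Isles is at UTC+11:00.
04:15 Lumion Isles − 11h = 17:15 UTC (rolling into the previous day, 20 November 2017).
1 November 2017 is a Wednesday, so the first Sunday is November 5 and the second is November 12.
1 April 2018 is a Sunday, so the first Sunday is April 1.
At the standard offset (UTC+03:00), 17:15 UTC + 3h = 20:15 Kesion District standard time.
The standard-time date in Kesion District, 20 November 2017, falls between 12 November 2017 and 1 April 2018, so daylight saving is in effect and Kesion District is at UTC+04:00.
17:15 UTC + 4h = 21:15 Kesion District.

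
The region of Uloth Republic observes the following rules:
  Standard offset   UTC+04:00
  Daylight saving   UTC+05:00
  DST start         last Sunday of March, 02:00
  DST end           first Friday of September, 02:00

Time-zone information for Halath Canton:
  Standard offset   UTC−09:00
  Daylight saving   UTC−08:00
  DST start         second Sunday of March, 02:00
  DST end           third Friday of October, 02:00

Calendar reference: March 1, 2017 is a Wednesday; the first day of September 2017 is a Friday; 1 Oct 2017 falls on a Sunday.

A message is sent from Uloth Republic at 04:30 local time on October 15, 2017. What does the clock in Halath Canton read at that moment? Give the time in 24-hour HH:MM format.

16:30

1 March 2017 is a Wednesday, so Sundays fall on 5, 12, 19, 26; the last is March 26.
1 September 2017 is a Friday, so the first Friday is September 1.
October 15, 2017 does not fall between 26 March and 1 September, so daylight saving is not in effect and Uloth Republic is at UTC+04:00.
04:30 Uloth Republic − 4h = 00:30 UTC.
1 March 2017 is a Wednesday, so the first Sunday is March 5 and the second is March 12.
1 October 2017 is a Sunday, so the first Friday is October 6 and the third is October 20.
At the standard offset (UTC−09:00), 00:30 UTC − 9h = 15:30 Halath Canton standard time (rolling into the previous day, 14 October 2017).
The standard-time date in Halath Canton, October 14, 2017, falls between 12 March and 20 October, so daylight saving is in effect and Halath Canton is at UTC−08:00.
00:30 UTC − 8h = 16:30 Halath Canton (rolling into the previous day, 14 October 2017).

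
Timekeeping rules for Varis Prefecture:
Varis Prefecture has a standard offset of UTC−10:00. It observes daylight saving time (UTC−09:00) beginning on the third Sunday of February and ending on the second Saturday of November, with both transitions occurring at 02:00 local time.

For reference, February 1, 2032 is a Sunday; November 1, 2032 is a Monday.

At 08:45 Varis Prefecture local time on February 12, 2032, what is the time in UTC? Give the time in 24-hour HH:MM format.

1 February 2032 is a Sunday, so the first Sunday is February 1 and the third is February 15.
1 November 2032 is a Monday, so the first Saturday is November 6 and the second is November 13.
February 12, 2032 is outside the daylight-saving period (15 February – 13 November), so Varis Prefecture is on standard time, UTC−10:00.
08:45 local + 10h = 18:45 UTC.

18:45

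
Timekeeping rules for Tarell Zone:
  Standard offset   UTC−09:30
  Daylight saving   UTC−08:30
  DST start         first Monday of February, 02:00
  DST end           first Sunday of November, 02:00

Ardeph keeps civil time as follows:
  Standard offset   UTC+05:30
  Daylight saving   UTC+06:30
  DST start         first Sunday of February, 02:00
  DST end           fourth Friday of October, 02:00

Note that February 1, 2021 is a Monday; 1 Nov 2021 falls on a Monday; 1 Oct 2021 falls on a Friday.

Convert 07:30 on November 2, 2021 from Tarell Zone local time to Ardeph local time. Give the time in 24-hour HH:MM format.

1 February 2021 is a Monday, so the first Monday is February 1.
1 November 2021 is a Monday, so the first Sunday is November 7.
November 2, 2021 falls between 1 February and 7 November, so daylight saving is in effect and Tarell Zone is at UTC−08:30.
07:30 Tarell Zone + 8h30m = 16:00 UTC.
1 February 2021 is a Monday, so the first Sunday is February 7.
1 October 2021 is a Friday, so the first Friday is October 1 and the fourth is October 22.
At the standard offset (UTC+05:30), 16:00 UTC + 5h30m = 21:30 Ardeph standard time.
The standard-time date in Ardeph, November 2, 2021, is outside the daylight-saving period (7 February – 22 October), so Ardeph is on standard time, UTC+05:30.
16:00 UTC + 5h30m = 21:30 Ardeph.

21:30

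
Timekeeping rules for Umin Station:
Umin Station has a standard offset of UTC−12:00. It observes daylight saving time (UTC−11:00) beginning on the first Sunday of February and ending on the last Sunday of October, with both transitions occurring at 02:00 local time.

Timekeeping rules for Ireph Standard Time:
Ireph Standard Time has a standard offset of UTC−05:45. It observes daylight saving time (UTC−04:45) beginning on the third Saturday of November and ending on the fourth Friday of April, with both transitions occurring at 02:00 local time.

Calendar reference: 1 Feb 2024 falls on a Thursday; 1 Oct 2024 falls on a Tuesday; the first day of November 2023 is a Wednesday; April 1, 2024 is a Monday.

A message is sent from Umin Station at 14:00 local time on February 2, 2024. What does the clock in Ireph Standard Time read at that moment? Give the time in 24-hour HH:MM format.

21:15

1 February 2024 is a Thursday, so the first Sunday is February 4.
1 October 2024 is a Tuesday, so Sundays fall on 6, 13, 20, 27; the last is October 27.
February 2, 2024 is outside the daylight-saving period (4 February – 27 October), so Umin Station is on standard time, UTC−12:00.
14:00 Umin Station + 12h = 02:00 UTC (rolling into the next day, 3 February 2024).
1 November 2023 is a Wednesday, so the first Saturday is November 4 and the third is November 18.
1 April 2024 is a Monday, so the first Friday is April 5 and the fourth is April 26.
At the standard offset (UTC−05:45), 02:00 UTC − 5h45m = 20:15 Ireph Standard Time standard time (rolling into the previous day, 2 February 2024).
Daylight saving runs 18 November 2023 – 26 April 2024; the standard-time date in Ireph Standard Time, February 2, 2024, is inside that window, so Ireph Standard Time is at UTC−04:45.
02:00 UTC − 4h45m = 21:15 Ireph Standard Time (rolling into the previous day, 2 February 2024).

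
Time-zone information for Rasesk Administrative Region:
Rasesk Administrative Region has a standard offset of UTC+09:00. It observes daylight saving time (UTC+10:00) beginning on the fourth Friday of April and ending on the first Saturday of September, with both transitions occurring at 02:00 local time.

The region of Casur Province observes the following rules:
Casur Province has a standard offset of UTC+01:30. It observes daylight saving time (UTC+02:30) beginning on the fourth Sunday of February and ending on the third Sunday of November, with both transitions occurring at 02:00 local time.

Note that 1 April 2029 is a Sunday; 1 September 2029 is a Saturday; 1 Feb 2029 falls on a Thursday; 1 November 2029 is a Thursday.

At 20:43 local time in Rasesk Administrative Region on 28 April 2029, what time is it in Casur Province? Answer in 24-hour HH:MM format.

13:13

1 April 2029 is a Sunday, so the first Friday is April 6 and the fourth is April 27.
1 September 2029 is a Saturday, so the first Saturday is September 1.
28 April 2029 lies within the daylight-saving period (27 April – 1 September), so Rasesk Administrative Region is on daylight time, UTC+10:00.
20:43 Rasesk Administrative Region − 10h = 10:43 UTC.
1 February 2029 is a Thursday, so the first Sunday is February 4 and the fourth is February 25.
1 November 2029 is a Thursday, so the first Sunday is November 4 and the third is November 18.
At the standard offset (UTC+01:30), 10:43 UTC + 1h30m = 12:13 Casur Province standard time.
The standard-time date in Casur Province, 28 April 2029, lies within the daylight-saving period (25 February – 18 November), so Casur Province is on daylight time, UTC+02:30.
10:43 UTC + 2h30m = 13:13 Casur Province.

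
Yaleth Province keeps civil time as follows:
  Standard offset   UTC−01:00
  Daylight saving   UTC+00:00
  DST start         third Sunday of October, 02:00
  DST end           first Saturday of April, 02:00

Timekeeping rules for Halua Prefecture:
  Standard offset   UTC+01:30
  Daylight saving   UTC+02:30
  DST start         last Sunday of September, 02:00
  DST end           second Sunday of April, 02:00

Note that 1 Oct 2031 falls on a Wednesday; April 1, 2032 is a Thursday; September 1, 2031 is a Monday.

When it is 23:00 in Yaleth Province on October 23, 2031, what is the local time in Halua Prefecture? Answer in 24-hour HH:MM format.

01:30

1 October 2031 is a Wednesday, so the first Sunday is October 5 and the third is October 19.
1 April 2032 is a Thursday, so the first Saturday is April 3.
October 23, 2031 lies within the daylight-saving period (19 October 2031 – 3 April 2032), so Yaleth Province is on daylight time, UTC+00:00.
23:00 Yaleth Province − 0h = 23:00 UTC.
1 September 2031 is a Monday, so Sundays fall on 7, 14, 21, 28; the last is September 28.
1 April 2032 is a Thursday, so the first Sunday is April 4 and the second is April 11.
At the standard offset (UTC+01:30), 23:00 UTC + 1h30m = 00:30 Halua Prefecture standard time (rolling into the next day, 24 October 2031).
Daylight saving runs 28 September 2031 – 11 April 2032; the standard-time date in Halua Prefecture, October 24, 2031, is inside that window, so Halua Prefecture is at UTC+02:30.
23:00 UTC + 2h30m = 01:30 Halua Prefecture (rolling into the next day, 24 October 2031).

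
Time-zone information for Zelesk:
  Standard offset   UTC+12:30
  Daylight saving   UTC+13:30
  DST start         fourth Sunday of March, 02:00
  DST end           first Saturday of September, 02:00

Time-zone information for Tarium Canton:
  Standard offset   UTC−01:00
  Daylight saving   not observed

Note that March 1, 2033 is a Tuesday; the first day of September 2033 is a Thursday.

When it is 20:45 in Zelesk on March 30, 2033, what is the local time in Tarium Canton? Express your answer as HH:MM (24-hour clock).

06:15

1 March 2033 is a Tuesday, so the first Sunday is March 6 and the fourth is March 27.
1 September 2033 is a Thursday, so the first Saturday is September 3.
March 30, 2033 lies within the daylight-saving period (27 March – 3 September), so Zelesk is on daylight time, UTC+13:30.
20:45 Zelesk − 13h30m = 07:15 UTC.
Tarium Canton has no daylight saving, so its offset is UTC−01:00 year-round.
07:15 UTC − 1h = 06:15 Tarium Canton.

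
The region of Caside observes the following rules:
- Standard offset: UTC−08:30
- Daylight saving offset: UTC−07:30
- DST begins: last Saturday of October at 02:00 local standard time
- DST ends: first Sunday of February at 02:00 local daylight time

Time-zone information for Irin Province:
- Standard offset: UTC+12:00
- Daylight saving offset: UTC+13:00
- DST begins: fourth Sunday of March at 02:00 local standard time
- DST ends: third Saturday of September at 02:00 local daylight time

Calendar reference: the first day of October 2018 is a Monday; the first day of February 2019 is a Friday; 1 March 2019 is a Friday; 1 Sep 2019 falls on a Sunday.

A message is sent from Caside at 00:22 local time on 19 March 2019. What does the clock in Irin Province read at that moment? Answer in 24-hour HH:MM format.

20:52

1 October 2018 is a Monday, so Saturdays fall on 6, 13, 20, 27; the last is October 27.
1 February 2019 is a Friday, so the first Sunday is February 3.
19 March 2019 does not fall between 27 October 2018 and 3 February 2019, so daylight saving is not in effect and Caside is at UTC−08:30.
00:22 Caside + 8h30m = 08:52 UTC.
1 March 2019 is a Friday, so the first Sunday is March 3 and the fourth is March 24.
1 September 2019 is a Sunday, so the first Saturday is September 7 and the third is September 21.
At the standard offset (UTC+12:00), 08:52 UTC + 12h = 20:52 Irin Province standard time.
Daylight saving runs 24 March – 21 September; the standard-time date in Irin Province, 19 March 2019, is outside that window, so Irin Province is on standard time at UTC+12:00.
08:52 UTC + 12h = 20:52 Irin Province.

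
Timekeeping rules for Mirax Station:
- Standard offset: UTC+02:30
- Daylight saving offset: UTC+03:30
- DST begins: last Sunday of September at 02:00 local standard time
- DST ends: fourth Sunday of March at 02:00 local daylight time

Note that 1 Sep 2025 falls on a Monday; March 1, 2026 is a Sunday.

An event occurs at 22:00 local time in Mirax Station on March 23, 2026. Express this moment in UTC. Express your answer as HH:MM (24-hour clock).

1 September 2025 is a Monday, so Sundays fall on 7, 14, 21, 28; the last is September 28.
1 March 2026 is a Sunday, so the first Sunday is March 1 and the fourth is March 22.
March 23, 2026 does not fall between 28 September 2025 and 22 March 2026, so daylight saving is not in effect and Mirax Station is at UTC+02:30.
22:00 local − 2h30m = 19:30 UTC.

19:30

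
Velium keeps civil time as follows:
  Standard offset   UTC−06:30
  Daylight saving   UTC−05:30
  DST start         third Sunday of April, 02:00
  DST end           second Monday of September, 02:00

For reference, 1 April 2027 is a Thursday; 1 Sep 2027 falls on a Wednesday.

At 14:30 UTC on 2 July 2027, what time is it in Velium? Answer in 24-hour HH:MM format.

09:00

1 April 2027 is a Thursday, so the first Sunday is April 4 and the third is April 18.
1 September 2027 is a Wednesday, so the first Monday is September 6 and the second is September 13.
At the standard offset (UTC−06:30), 14:30 UTC − 6h30m = 08:00 Velium standard time.
The standard-time date in Velium, 2 July 2027, lies within the daylight-saving period (18 April – 13 September), so Velium is on daylight time, UTC−05:30.
14:30 UTC − 5h30m = 09:00 local.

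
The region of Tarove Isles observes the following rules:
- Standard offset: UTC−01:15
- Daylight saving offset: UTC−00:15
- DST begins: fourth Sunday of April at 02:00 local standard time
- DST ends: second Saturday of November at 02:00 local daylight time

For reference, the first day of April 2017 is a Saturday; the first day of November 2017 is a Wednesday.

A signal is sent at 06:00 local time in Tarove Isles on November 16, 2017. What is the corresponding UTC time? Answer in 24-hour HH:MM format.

07:15

1 April 2017 is a Saturday, so the first Sunday is April 2 and the fourth is April 23.
1 November 2017 is a Wednesday, so the first Saturday is November 4 and the second is November 11.
November 16, 2017 is outside the daylight-saving period (23 April – 11 November), so Tarove Isles is on standard time, UTC−01:15.
06:00 local + 1h15m = 07:15 UTC.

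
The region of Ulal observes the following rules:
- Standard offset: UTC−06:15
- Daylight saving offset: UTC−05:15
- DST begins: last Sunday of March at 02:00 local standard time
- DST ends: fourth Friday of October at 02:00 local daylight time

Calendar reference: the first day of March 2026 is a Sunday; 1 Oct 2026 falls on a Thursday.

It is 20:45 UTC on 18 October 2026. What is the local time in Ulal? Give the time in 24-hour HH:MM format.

15:30

1 March 2026 is a Sunday, so Sundays fall on 1, 8, 15, 22, 29; the last is March 29.
1 October 2026 is a Thursday, so the first Friday is October 2 and the fourth is October 23.
At the standard offset (UTC−06:15), 20:45 UTC − 6h15m = 14:30 Ulal standard time.
The standard-time date in Ulal, 18 October 2026, falls between 29 March and 23 October, so daylight saving is in effect and Ulal is at UTC−05:15.
20:45 UTC − 5h15m = 15:30 local.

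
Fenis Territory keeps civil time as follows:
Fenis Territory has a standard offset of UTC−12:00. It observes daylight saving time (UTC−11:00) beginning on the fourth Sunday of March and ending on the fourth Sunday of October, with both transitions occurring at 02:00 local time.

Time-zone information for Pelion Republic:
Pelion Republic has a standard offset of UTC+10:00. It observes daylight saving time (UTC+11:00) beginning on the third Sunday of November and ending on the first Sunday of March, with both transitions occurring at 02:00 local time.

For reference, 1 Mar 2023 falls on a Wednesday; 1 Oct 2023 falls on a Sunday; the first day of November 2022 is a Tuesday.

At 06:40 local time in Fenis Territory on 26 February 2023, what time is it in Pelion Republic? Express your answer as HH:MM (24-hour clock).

05:40

1 March 2023 is a Wednesday, so the first Sunday is March 5 and the fourth is March 26.
1 October 2023 is a Sunday, so the first Sunday is October 1 and the fourth is October 22.
26 February 2023 does not fall between 26 March and 22 October, so daylight saving is not in effect and Fenis Territory is at UTC−12:00.
06:40 Fenis Territory + 12h = 18:40 UTC.
1 November 2022 is a Tuesday, so the first Sunday is November 6 and the third is November 20.
1 March 2023 is a Wednesday, so the first Sunday is March 5.
At the standard offset (UTC+10:00), 18:40 UTC + 10h = 04:40 Pelion Republic standard time (rolling into the next day, 27 February 2023).
The standard-time date in Pelion Republic, 27 February 2023, lies within the daylight-saving period (20 November 2022 – 5 March 2023), so Pelion Republic is on daylight time, UTC+11:00.
18:40 UTC + 11h = 05:40 Pelion Republic (rolling into the next day, 27 February 2023).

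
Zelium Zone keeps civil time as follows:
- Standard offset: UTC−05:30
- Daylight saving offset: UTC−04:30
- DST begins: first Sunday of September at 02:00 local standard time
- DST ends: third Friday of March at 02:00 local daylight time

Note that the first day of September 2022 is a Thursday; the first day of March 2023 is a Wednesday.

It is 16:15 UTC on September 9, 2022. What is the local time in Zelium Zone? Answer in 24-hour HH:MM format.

11:45

1 September 2022 is a Thursday, so the first Sunday is September 4.
1 March 2023 is a Wednesday, so the first Friday is March 3 and the third is March 17.
At the standard offset (UTC−05:30), 16:15 UTC − 5h30m = 10:45 Zelium Zone standard time.
Daylight saving runs 4 September 2022 – 17 March 2023; the standard-time date in Zelium Zone, September 9, 2022, is inside that window, so Zelium Zone is at UTC−04:30.
16:15 UTC − 4h30m = 11:45 local.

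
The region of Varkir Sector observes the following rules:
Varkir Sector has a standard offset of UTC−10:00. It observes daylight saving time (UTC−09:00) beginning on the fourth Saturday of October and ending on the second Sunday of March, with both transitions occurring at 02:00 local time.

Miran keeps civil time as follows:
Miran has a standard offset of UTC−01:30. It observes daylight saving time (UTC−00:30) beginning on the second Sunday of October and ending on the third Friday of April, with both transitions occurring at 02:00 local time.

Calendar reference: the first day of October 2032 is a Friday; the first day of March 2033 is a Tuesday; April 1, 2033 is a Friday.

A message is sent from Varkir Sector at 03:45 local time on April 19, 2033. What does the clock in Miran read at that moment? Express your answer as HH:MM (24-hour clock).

12:15

1 October 2032 is a Friday, so the first Saturday is October 2 and the fourth is October 23.
1 March 2033 is a Tuesday, so the first Sunday is March 6 and the second is March 13.
Daylight saving runs 23 October 2032 – 13 March 2033; April 19, 2033 is outside that window, so Varkir Sector is on standard time at UTC−10:00.
03:45 Varkir Sector + 10h = 13:45 UTC.
1 October 2032 is a Friday, so the first Sunday is October 3 and the second is October 10.
1 April 2033 is a Friday, so the first Friday is April 1 and the third is April 15.
At the standard offset (UTC−01:30), 13:45 UTC − 1h30m = 12:15 Miran standard time.
The standard-time date in Miran, April 19, 2033, is outside the daylight-saving period (10 October 2032 – 15 April 2033), so Miran is on standard time, UTC−01:30.
13:45 UTC − 1h30m = 12:15 Miran.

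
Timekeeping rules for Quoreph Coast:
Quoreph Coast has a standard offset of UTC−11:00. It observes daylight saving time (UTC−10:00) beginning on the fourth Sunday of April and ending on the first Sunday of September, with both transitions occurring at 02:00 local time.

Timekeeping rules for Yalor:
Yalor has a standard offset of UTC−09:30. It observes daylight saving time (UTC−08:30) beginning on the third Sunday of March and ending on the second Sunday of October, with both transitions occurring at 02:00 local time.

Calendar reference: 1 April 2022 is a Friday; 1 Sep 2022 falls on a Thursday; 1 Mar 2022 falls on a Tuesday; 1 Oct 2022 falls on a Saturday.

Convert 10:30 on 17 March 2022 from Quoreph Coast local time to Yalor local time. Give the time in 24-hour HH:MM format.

1 April 2022 is a Friday, so the first Sunday is April 3 and the fourth is April 24.
1 September 2022 is a Thursday, so the first Sunday is September 4.
17 March 2022 does not fall between 24 April and 4 September, so daylight saving is not in effect and Quoreph Coast is at UTC−11:00.
10:30 Quoreph Coast + 11h = 21:30 UTC.
1 March 2022 is a Tuesday, so the first Sunday is March 6 and the third is March 20.
1 October 2022 is a Saturday, so the first Sunday is October 2 and the second is October 9.
At the standard offset (UTC−09:30), 21:30 UTC − 9h30m = 12:00 Yalor standard time.
The standard-time date in Yalor, 17 March 2022, does not fall between 20 March and 9 October, so daylight saving is not in effect and Yalor is at UTC−09:30.
21:30 UTC − 9h30m = 12:00 Yalor.

12:00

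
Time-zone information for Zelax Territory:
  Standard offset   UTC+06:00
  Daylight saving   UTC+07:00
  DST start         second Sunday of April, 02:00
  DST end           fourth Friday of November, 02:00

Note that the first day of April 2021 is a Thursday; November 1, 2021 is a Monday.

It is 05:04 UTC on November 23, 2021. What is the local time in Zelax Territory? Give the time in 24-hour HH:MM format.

12:04

1 April 2021 is a Thursday, so the first Sunday is April 4 and the second is April 11.
1 November 2021 is a Monday, so the first Friday is November 5 and the fourth is November 26.
At the standard offset (UTC+06:00), 05:04 UTC + 6h = 11:04 Zelax Territory standard time.
The standard-time date in Zelax Territory, November 23, 2021, lies within the daylight-saving period (11 April – 26 November), so Zelax Territory is on daylight time, UTC+07:00.
05:04 UTC + 7h = 12:04 local.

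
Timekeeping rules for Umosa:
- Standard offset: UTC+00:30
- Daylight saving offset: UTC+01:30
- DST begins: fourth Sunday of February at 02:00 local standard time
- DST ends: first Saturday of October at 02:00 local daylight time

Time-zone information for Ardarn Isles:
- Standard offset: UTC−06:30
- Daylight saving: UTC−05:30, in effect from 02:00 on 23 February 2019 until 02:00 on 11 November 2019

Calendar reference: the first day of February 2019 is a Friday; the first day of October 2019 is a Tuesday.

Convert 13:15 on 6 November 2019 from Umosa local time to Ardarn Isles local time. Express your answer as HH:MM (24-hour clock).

1 February 2019 is a Friday, so the first Sunday is February 3 and the fourth is February 24.
1 October 2019 is a Tuesday, so the first Saturday is October 5.
Daylight saving runs 24 February – 5 October; 6 November 2019 is outside that window, so Umosa is on standard time at UTC+00:30.
13:15 Umosa − 0h30m = 12:45 UTC.
At the standard offset (UTC−06:30), 12:45 UTC − 6h30m = 06:15 Ardarn Isles standard time.
The standard-time date in Ardarn Isles, 6 November 2019, falls between 23 February and 11 November, so daylight saving is in effect and Ardarn Isles is at UTC−05:30.
12:45 UTC − 5h30m = 07:15 Ardarn Isles.

07:15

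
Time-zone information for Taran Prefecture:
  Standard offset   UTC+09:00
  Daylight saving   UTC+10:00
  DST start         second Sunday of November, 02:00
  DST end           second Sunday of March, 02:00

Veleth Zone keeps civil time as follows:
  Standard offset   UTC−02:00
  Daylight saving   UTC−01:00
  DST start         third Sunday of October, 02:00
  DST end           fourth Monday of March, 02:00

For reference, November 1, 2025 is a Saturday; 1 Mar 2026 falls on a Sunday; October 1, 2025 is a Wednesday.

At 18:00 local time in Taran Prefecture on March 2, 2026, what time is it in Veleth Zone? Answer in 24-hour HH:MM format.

1 November 2025 is a Saturday, so the first Sunday is November 2 and the second is November 9.
1 March 2026 is a Sunday, so the first Sunday is March 1 and the second is March 8.
Daylight saving runs 9 November 2025 – 8 March 2026; March 2, 2026 is inside that window, so Taran Prefecture is at UTC+10:00.
18:00 Taran Prefecture − 10h = 08:00 UTC.
1 October 2025 is a Wednesday, so the first Sunday is October 5 and the third is October 19.
1 March 2026 is a Sunday, so the first Monday is March 2 and the fourth is March 23.
At the standard offset (UTC−02:00), 08:00 UTC − 2h = 06:00 Veleth Zone standard time.
The standard-time date in Veleth Zone, March 2, 2026, lies within the daylight-saving period (19 October 2025 – 23 March 2026), so Veleth Zone is on daylight time, UTC−01:00.
08:00 UTC − 1h = 07:00 Veleth Zone.

07:00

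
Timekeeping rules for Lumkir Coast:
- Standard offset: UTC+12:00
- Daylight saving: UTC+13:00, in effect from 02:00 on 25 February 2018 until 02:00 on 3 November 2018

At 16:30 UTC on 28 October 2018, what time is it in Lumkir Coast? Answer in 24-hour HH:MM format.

At the standard offset (UTC+12:00), 16:30 UTC + 12h = 04:30 Lumkir Coast standard time (rolling into the next day, 29 October 2018).
Daylight saving runs 25 February – 3 November; the standard-time date in Lumkir Coast, 29 October 2018, is inside that window, so Lumkir Coast is at UTC+13:00.
16:30 UTC + 13h = 05:30 local (rolling into the next day, 29 October 2018).

05:30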